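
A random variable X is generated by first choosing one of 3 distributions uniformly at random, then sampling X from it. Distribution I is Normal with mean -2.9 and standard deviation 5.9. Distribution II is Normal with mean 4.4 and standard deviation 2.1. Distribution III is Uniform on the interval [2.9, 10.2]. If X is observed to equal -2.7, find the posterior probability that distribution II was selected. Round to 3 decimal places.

0.009

Likelihoods f(-2.7 | ·): I: 0.0675785; II: 0.000625915; III: 0.
Posterior ∝ prior × likelihood. Numerator for II: 0.333333·0.000625915 = 0.000208638.
Normalizing constant: 0.333333·0.0675785 + 0.333333·0.000625915 + 0.333333·0 = 0.0227348.
P(II | observation) = 0.000208638 / 0.0227348 = 0.00917705.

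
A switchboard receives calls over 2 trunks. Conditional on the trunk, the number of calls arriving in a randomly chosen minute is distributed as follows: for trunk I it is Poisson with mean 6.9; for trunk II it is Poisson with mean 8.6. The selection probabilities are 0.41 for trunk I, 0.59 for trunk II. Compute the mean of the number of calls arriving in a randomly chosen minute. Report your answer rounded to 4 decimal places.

7.9030

Component means — I: 6.9; II: 8.6.
E[X] = 0.41·6.9 + 0.59·8.6 = 7.903.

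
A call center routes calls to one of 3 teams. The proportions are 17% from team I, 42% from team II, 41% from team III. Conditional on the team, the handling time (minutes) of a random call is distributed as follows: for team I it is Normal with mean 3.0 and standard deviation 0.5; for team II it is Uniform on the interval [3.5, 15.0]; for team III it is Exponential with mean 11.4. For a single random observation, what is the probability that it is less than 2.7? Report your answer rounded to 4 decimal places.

0.1331

Conditional on each team, P(X < 2.7): I: 0.274253; II: 0; III: 0.210884.
By total probability, P(X < 2.7) = 0.17·0.274253 + 0.42·0 + 0.41·0.210884 = 0.133086.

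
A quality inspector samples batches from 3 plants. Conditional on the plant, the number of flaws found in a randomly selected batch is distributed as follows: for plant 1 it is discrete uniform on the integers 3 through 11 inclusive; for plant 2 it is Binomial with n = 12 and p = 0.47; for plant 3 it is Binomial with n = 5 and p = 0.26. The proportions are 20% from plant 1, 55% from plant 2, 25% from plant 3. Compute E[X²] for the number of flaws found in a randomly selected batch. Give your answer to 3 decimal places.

30.936

For each component E[X²] = Var + (mean)², giving 1: 55.6667; 2: 34.7988; 3: 2.652.
Overall E[X²] = 0.2·55.6667 + 0.55·34.7988 + 0.25·2.652 = 30.9357.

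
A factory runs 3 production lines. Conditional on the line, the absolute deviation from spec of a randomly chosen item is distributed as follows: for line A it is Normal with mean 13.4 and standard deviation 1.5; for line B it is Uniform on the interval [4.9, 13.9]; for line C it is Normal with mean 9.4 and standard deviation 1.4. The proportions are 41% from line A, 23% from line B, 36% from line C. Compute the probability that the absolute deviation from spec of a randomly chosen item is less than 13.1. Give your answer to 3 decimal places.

Conditional on each line, P(X < 13.1): A: 0.42074; B: 0.911111; C: 0.99589.
By total probability, P(X < 13.1) = 0.41·0.42074 + 0.23·0.911111 + 0.36·0.99589 = 0.740579.

0.741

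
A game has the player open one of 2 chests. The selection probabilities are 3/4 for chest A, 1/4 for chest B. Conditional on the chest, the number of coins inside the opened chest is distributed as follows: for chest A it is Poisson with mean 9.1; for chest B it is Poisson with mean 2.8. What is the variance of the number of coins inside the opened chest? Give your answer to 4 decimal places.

14.9669

Per component, A: μ=9.1, E[X²]=91.91; B: μ=2.8, E[X²]=10.64.
E[X] = 0.75·9.1 + 0.25·2.8 = 7.525.
E[X²] = 0.75·91.91 + 0.25·10.64 = 71.5925.
Var(X) = E[X²] − (E[X])² = 71.5925 − 56.6256 = 14.9669.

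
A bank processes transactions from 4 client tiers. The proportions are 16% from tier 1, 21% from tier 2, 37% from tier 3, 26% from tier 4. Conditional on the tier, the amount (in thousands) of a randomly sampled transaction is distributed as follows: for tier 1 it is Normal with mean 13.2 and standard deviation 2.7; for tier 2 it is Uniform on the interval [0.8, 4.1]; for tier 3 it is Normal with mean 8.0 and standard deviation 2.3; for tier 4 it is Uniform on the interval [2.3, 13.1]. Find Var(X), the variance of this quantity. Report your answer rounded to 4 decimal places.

Per component, 1: μ=13.2, E[X²]=181.53; 2: μ=2.45, E[X²]=6.91; 3: μ=8, E[X²]=69.29; 4: μ=7.7, E[X²]=69.01.
E[X] = 0.16·13.2 + 0.21·2.45 + 0.37·8 + 0.26·7.7 = 7.5885.
E[X²] = 0.16·181.53 + 0.21·6.91 + 0.37·69.29 + 0.26·69.01 = 74.0758.
Var(X) = E[X²] − (E[X])² = 74.0758 − 57.5853 = 16.4905.

16.4905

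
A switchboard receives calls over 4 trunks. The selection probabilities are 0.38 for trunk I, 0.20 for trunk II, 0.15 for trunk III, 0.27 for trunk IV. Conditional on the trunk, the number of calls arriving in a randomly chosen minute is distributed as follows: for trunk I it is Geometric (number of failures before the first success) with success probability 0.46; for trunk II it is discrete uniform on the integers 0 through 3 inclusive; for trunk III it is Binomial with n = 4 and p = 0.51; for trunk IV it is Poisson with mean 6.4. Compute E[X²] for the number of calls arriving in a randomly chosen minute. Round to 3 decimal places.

For each component E[X²] = Var + (mean)², giving I: 3.93006; II: 3.5; III: 5.1612; IV: 47.36.
Overall E[X²] = 0.38·3.93006 + 0.2·3.5 + 0.15·5.1612 + 0.27·47.36 = 15.7548.

15.755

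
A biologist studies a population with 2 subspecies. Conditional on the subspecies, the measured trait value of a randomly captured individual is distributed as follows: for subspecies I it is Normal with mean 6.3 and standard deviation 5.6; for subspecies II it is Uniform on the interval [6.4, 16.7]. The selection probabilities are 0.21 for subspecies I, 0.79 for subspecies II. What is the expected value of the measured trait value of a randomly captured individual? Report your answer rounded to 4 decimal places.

Component means — I: 6.3; II: 11.55.
E[X] = 0.21·6.3 + 0.79·11.55 = 10.4475.

10.4475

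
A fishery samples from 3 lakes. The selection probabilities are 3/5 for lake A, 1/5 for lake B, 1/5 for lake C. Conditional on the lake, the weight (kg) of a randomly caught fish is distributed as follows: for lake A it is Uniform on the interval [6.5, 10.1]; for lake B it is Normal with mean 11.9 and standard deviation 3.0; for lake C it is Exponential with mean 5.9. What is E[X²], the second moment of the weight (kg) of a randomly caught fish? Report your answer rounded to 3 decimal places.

For each component E[X²] = Var + (mean)², giving A: 69.97; B: 150.61; C: 69.62.
Overall E[X²] = 0.6·69.97 + 0.2·150.61 + 0.2·69.62 = 86.028.

86.028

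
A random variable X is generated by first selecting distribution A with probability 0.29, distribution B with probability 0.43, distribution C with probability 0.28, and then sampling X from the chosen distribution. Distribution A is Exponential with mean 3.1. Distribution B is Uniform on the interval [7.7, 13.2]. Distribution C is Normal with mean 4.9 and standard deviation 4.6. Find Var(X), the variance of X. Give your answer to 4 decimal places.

Per component, A: μ=3.1, E[X²]=19.22; B: μ=10.45, E[X²]=111.723; C: μ=4.9, E[X²]=45.17.
E[X] = 0.29·3.1 + 0.43·10.45 + 0.28·4.9 = 6.7645.
E[X²] = 0.29·19.22 + 0.43·111.723 + 0.28·45.17 = 66.2624.
Var(X) = E[X²] − (E[X])² = 66.2624 − 45.7585 = 20.504.

20.5040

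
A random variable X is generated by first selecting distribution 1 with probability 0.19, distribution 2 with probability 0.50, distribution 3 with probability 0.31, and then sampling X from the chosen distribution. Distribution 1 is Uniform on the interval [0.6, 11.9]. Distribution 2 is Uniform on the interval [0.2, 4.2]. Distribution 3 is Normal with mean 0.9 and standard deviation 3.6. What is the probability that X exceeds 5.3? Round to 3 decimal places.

0.145

Conditional on each component, P(X > 5.3): 1: 0.584071; 2: 0; 3: 0.110812.
By total probability, P(X > 5.3) = 0.19·0.584071 + 0.5·0 + 0.31·0.110812 = 0.145325.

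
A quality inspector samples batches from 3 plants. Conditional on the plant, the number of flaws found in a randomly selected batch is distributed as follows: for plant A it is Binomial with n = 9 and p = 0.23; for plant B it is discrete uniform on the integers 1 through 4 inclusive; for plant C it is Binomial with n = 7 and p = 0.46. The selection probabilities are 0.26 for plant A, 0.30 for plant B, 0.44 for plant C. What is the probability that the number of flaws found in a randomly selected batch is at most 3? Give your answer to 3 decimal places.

0.709

Conditional on each plant, P(X ≤ 3): A: 0.869591; B: 0.75; C: 0.586942.
By total probability, P(X ≤ 3) = 0.26·0.869591 + 0.3·0.75 + 0.44·0.586942 = 0.709348.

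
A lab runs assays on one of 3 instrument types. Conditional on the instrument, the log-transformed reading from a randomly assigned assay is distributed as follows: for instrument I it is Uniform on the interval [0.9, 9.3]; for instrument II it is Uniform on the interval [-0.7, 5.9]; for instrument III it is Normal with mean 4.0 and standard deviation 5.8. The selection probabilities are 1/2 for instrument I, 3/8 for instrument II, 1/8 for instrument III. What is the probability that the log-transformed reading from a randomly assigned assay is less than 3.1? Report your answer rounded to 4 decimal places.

0.4017

Conditional on each instrument, P(X < 3.1): I: 0.261905; II: 0.575758; III: 0.438343.
By total probability, P(X < 3.1) = 0.5·0.261905 + 0.375·0.575758 + 0.125·0.438343 = 0.401654.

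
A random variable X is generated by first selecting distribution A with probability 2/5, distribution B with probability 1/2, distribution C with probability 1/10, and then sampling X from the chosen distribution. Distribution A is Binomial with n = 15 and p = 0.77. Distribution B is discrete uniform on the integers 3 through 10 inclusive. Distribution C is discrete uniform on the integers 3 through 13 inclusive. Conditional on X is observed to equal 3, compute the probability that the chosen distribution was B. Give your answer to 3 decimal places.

Likelihoods P(X=3 | ·): A: 4.55216e-06; B: 0.125; C: 0.0909091.
Posterior ∝ prior × likelihood. Numerator for B: 0.5·0.125 = 0.0625.
Normalizing constant: 0.4·4.55216e-06 + 0.5·0.125 + 0.1·0.0909091 = 0.0715927.
P(B | observation) = 0.0625 / 0.0715927 = 0.872994.

0.873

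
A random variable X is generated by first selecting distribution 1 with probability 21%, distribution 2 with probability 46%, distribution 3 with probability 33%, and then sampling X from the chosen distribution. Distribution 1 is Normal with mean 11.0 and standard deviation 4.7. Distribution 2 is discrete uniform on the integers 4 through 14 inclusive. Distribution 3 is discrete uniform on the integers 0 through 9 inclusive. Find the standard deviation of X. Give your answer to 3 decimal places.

4.284

Per component, 1: μ=11, E[X²]=143.09; 2: μ=9, E[X²]=91; 3: μ=4.5, E[X²]=28.5.
E[X] = 0.21·11 + 0.46·9 + 0.33·4.5 = 7.935.
E[X²] = 0.21·143.09 + 0.46·91 + 0.33·28.5 = 81.3139.
Var(X) = E[X²] − (E[X])² = 81.3139 − 62.9642 = 18.3497.
SD(X) = √18.3497 = 4.28365.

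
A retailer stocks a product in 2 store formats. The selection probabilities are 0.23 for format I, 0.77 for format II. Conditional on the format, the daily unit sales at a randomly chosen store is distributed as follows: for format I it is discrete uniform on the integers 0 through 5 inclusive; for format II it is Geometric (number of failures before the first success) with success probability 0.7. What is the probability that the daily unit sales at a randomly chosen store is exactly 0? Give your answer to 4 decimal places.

Conditional on each format, P(X = 0): I: 0.166667; II: 0.7.
By total probability, P(X = 0) = 0.23·0.166667 + 0.77·0.7 = 0.577333.

0.5773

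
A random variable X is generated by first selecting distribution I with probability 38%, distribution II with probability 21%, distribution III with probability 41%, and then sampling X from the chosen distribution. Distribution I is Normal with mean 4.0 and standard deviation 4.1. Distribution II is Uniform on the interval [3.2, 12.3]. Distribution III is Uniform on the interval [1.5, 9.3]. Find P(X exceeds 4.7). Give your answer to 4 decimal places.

Conditional on each component, P(X > 4.7): I: 0.432217; II: 0.835165; III: 0.589744.
By total probability, P(X > 4.7) = 0.38·0.432217 + 0.21·0.835165 + 0.41·0.589744 = 0.581422.

0.5814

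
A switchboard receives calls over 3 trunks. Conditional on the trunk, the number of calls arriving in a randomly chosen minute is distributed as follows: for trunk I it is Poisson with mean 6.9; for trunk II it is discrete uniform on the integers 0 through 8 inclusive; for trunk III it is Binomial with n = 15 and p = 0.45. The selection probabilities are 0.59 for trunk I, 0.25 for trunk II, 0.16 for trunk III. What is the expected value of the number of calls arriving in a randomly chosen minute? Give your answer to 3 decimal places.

Component means — I: 6.9; II: 4; III: 6.75.
E[X] = 0.59·6.9 + 0.25·4 + 0.16·6.75 = 6.151.

6.151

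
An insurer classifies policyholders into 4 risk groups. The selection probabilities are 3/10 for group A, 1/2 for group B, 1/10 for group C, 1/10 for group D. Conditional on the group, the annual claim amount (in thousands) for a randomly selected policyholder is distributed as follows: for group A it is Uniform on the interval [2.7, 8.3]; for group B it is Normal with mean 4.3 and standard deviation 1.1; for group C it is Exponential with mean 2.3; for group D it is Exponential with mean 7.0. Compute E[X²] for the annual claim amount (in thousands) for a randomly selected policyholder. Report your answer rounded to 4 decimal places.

For each component E[X²] = Var + (mean)², giving A: 32.8633; B: 19.7; C: 10.58; D: 98.
Overall E[X²] = 0.3·32.8633 + 0.5·19.7 + 0.1·10.58 + 0.1·98 = 30.567.

30.5670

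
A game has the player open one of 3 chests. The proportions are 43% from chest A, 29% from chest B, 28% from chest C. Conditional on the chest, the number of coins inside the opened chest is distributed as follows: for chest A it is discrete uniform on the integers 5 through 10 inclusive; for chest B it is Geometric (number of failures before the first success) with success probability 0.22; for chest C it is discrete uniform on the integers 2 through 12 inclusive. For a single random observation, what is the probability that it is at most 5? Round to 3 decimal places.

Conditional on each chest, P(X ≤ 5): A: 0.166667; B: 0.7748; C: 0.363636.
By total probability, P(X ≤ 5) = 0.43·0.166667 + 0.29·0.7748 + 0.28·0.363636 = 0.398177.

0.398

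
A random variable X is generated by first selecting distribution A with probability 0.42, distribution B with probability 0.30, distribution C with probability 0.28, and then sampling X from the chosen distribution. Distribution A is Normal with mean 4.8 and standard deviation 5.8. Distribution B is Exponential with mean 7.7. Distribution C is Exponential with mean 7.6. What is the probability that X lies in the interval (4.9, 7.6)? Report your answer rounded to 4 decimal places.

0.1659

Conditional on each component, P(4.9 < X < 7.6): A: 0.178488; B: 0.156525; C: 0.156921.
By total probability, P(4.9 < X < 7.6) = 0.42·0.178488 + 0.3·0.156525 + 0.28·0.156921 = 0.165861.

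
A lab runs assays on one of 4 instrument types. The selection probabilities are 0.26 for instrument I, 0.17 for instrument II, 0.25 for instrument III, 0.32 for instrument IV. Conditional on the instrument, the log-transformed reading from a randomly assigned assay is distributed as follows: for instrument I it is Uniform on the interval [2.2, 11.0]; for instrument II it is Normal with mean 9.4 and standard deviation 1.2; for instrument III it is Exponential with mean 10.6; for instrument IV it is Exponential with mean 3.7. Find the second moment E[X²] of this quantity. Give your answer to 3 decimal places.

93.211

For each component E[X²] = Var + (mean)², giving I: 50.0133; II: 89.8; III: 224.72; IV: 27.38.
Overall E[X²] = 0.26·50.0133 + 0.17·89.8 + 0.25·224.72 + 0.32·27.38 = 93.2111.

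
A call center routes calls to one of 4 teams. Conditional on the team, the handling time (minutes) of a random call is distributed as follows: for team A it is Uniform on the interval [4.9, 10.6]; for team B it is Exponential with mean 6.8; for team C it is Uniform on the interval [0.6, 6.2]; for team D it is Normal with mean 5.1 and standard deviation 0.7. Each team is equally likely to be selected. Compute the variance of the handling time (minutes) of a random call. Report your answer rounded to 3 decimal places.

Per component, A: μ=7.75, E[X²]=62.77; B: μ=6.8, E[X²]=92.48; C: μ=3.4, E[X²]=14.1733; D: μ=5.1, E[X²]=26.5.
E[X] = 0.25·7.75 + 0.25·6.8 + 0.25·3.4 + 0.25·5.1 = 5.7625.
E[X²] = 0.25·62.77 + 0.25·92.48 + 0.25·14.1733 + 0.25·26.5 = 48.9808.
Var(X) = E[X²] − (E[X])² = 48.9808 − 33.2064 = 15.7744.

15.774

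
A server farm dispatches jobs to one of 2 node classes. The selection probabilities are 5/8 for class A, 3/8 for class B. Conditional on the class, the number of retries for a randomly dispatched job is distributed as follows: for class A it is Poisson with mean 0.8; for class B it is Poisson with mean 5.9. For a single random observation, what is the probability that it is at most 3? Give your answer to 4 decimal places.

0.6795

Conditional on each class, P(X ≤ 3): A: 0.99092; B: 0.160353.
By total probability, P(X ≤ 3) = 0.625·0.99092 + 0.375·0.160353 = 0.679457.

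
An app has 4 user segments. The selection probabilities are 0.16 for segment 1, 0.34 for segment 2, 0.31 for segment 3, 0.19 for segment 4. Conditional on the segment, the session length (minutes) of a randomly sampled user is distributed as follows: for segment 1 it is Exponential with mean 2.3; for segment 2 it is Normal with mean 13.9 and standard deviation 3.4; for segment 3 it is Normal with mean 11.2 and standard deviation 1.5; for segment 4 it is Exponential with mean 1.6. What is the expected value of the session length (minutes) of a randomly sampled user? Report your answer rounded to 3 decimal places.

Component means — 1: 2.3; 2: 13.9; 3: 11.2; 4: 1.6.
E[X] = 0.16·2.3 + 0.34·13.9 + 0.31·11.2 + 0.19·1.6 = 8.87.

8.870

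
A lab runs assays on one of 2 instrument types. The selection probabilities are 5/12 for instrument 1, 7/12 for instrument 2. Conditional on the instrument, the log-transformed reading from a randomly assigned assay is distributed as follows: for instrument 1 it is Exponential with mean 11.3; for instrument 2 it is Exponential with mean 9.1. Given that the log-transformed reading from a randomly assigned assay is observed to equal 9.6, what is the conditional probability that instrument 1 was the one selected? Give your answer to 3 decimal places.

0.414

Likelihoods f(9.6 | ·): 1: 0.0378411; 2: 0.038265.
Posterior ∝ prior × likelihood. Numerator for 1: 0.416667·0.0378411 = 0.0157671.
Normalizing constant: 0.416667·0.0378411 + 0.583333·0.038265 = 0.0380884.
P(1 | observation) = 0.0157671 / 0.0380884 = 0.413961.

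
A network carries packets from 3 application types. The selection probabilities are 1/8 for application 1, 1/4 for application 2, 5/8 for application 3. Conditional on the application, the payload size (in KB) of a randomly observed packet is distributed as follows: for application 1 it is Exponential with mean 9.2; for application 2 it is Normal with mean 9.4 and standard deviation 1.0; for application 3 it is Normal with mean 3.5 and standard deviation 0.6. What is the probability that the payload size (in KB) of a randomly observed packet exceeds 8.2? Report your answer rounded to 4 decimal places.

Conditional on each application, P(X > 8.2): 1: 0.41012; 2: 0.88493; 3: 2.44249e-15.
By total probability, P(X > 8.2) = 0.125·0.41012 + 0.25·0.88493 + 0.625·2.44249e-15 = 0.272498.

0.2725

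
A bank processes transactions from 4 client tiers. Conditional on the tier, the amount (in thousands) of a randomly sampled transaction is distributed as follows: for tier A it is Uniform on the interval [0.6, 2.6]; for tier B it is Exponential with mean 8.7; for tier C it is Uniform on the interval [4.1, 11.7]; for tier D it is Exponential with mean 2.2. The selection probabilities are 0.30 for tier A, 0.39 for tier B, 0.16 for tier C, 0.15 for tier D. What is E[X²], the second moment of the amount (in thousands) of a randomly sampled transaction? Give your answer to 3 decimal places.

72.114

For each component E[X²] = Var + (mean)², giving A: 2.89333; B: 151.38; C: 67.2233; D: 9.68.
Overall E[X²] = 0.3·2.89333 + 0.39·151.38 + 0.16·67.2233 + 0.15·9.68 = 72.1139.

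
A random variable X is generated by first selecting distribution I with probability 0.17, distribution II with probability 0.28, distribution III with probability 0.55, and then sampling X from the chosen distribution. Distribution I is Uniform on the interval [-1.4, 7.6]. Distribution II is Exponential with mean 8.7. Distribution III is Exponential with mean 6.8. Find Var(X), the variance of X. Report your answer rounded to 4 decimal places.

Per component, I: μ=3.1, E[X²]=16.36; II: μ=8.7, E[X²]=151.38; III: μ=6.8, E[X²]=92.48.
E[X] = 0.17·3.1 + 0.28·8.7 + 0.55·6.8 = 6.703.
E[X²] = 0.17·16.36 + 0.28·151.38 + 0.55·92.48 = 96.0316.
Var(X) = E[X²] − (E[X])² = 96.0316 − 44.9302 = 51.1014.

51.1014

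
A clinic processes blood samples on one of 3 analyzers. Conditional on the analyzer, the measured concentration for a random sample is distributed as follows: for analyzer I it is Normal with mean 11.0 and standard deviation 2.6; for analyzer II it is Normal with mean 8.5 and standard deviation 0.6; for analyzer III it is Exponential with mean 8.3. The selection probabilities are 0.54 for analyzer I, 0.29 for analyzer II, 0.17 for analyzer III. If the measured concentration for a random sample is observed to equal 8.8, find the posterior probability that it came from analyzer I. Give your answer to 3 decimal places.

Likelihoods f(8.8 | ·): I: 0.107267; II: 0.586776; III: 0.0417316.
Posterior ∝ prior × likelihood. Numerator for I: 0.54·0.107267 = 0.057924.
Normalizing constant: 0.54·0.107267 + 0.29·0.586776 + 0.17·0.0417316 = 0.235183.
P(I | observation) = 0.057924 / 0.235183 = 0.246293.

0.246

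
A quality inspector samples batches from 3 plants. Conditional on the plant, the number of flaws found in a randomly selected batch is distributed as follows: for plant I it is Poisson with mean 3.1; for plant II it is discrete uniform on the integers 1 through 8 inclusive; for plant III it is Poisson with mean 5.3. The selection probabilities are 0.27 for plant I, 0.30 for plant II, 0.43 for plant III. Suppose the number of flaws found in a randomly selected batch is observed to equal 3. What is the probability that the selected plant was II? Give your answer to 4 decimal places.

0.2481

Likelihoods P(X=3 | ·): I: 0.223677; II: 0.125; III: 0.123856.
Posterior ∝ prior × likelihood. Numerator for II: 0.3·0.125 = 0.0375.
Normalizing constant: 0.27·0.223677 + 0.3·0.125 + 0.43·0.123856 = 0.151151.
P(II | observation) = 0.0375 / 0.151151 = 0.248097.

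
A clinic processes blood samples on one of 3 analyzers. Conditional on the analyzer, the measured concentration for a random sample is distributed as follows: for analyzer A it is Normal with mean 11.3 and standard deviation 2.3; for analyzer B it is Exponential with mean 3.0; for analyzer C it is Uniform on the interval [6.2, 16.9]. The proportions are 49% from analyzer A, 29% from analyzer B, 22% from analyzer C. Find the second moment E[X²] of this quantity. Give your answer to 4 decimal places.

101.8277

For each component E[X²] = Var + (mean)², giving A: 132.98; B: 18; C: 142.943.
Overall E[X²] = 0.49·132.98 + 0.29·18 + 0.22·142.943 = 101.828.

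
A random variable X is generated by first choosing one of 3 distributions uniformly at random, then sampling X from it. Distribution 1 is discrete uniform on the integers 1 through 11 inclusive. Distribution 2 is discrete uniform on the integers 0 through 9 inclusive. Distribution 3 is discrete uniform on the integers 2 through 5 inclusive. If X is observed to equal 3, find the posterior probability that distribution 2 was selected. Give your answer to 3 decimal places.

Likelihoods P(X=3 | ·): 1: 0.0909091; 2: 0.1; 3: 0.25.
Posterior ∝ prior × likelihood. Numerator for 2: 0.333333·0.1 = 0.0333333.
Normalizing constant: 0.333333·0.0909091 + 0.333333·0.1 + 0.333333·0.25 = 0.14697.
P(2 | observation) = 0.0333333 / 0.14697 = 0.226804.

0.227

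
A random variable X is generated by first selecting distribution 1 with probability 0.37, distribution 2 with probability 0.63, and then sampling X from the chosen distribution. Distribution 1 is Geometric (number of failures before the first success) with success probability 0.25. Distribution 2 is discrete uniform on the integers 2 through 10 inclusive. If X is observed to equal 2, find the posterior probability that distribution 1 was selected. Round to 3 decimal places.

Likelihoods P(X=2 | ·): 1: 0.140625; 2: 0.111111.
Posterior ∝ prior × likelihood. Numerator for 1: 0.37·0.140625 = 0.0520313.
Normalizing constant: 0.37·0.140625 + 0.63·0.111111 = 0.122031.
P(1 | observation) = 0.0520313 / 0.122031 = 0.426376.

0.426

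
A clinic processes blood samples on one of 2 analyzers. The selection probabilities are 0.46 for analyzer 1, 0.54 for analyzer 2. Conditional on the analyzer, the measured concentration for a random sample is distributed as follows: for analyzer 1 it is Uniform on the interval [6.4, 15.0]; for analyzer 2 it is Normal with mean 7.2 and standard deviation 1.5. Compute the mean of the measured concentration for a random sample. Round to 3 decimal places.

Component means — 1: 10.7; 2: 7.2.
E[X] = 0.46·10.7 + 0.54·7.2 = 8.81.

8.810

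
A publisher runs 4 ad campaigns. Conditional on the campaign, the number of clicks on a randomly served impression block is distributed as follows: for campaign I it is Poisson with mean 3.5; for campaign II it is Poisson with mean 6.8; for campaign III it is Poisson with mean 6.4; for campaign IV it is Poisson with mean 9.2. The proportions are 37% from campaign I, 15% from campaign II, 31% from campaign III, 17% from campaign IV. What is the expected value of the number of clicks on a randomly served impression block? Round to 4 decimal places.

5.8630

Component means — I: 3.5; II: 6.8; III: 6.4; IV: 9.2.
E[X] = 0.37·3.5 + 0.15·6.8 + 0.31·6.4 + 0.17·9.2 = 5.863.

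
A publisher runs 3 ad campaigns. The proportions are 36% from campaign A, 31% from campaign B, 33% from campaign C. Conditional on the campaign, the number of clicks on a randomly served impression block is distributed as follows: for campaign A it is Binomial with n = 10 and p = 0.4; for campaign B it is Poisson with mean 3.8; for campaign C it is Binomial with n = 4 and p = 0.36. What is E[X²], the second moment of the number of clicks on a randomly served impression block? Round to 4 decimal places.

13.2668

For each component E[X²] = Var + (mean)², giving A: 18.4; B: 18.24; C: 2.9952.
Overall E[X²] = 0.36·18.4 + 0.31·18.24 + 0.33·2.9952 = 13.2668.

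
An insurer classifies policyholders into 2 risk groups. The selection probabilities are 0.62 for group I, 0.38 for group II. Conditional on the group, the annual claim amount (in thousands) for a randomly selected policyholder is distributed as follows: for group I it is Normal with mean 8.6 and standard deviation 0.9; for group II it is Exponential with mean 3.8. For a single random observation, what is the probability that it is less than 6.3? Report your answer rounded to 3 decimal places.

0.311

Conditional on each group, P(X < 6.3): I: 0.00530092; II: 0.80946.
By total probability, P(X < 6.3) = 0.62·0.00530092 + 0.38·0.80946 = 0.310881.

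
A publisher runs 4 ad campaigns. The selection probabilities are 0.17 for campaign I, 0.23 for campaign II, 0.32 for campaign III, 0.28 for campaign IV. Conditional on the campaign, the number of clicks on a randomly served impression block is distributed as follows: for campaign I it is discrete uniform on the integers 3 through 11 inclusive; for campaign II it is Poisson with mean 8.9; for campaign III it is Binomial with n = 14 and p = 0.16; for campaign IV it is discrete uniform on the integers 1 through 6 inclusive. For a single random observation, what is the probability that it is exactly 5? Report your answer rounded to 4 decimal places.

Conditional on each campaign, P(X = 5): I: 0.111111; II: 0.063467; III: 0.0437097; IV: 0.166667.
By total probability, P(X = 5) = 0.17·0.111111 + 0.23·0.063467 + 0.32·0.0437097 + 0.28·0.166667 = 0.0941401.

0.0941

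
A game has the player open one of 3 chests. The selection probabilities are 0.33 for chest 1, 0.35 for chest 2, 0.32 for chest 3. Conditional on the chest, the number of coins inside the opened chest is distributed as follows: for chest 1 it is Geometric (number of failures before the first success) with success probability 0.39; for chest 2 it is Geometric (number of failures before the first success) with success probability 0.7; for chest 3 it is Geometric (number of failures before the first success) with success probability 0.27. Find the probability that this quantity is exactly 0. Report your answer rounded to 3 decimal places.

Conditional on each chest, P(X = 0): 1: 0.39; 2: 0.7; 3: 0.27.
By total probability, P(X = 0) = 0.33·0.39 + 0.35·0.7 + 0.32·0.27 = 0.4601.

0.460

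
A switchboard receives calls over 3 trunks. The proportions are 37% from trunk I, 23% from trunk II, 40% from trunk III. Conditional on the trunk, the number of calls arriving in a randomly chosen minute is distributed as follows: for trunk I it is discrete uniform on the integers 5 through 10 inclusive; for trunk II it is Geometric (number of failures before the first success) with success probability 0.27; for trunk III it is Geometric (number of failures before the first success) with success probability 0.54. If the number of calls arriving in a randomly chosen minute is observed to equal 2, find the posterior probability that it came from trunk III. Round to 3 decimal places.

0.580

Likelihoods P(X=2 | ·): I: 0; II: 0.143883; III: 0.114264.
Posterior ∝ prior × likelihood. Numerator for III: 0.4·0.114264 = 0.0457056.
Normalizing constant: 0.37·0 + 0.23·0.143883 + 0.4·0.114264 = 0.0787987.
P(III | observation) = 0.0457056 / 0.0787987 = 0.58003.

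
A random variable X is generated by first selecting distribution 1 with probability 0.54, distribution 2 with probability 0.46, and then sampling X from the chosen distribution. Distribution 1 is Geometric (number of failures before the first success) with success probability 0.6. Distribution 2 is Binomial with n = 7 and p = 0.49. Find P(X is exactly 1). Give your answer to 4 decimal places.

Conditional on each component, P(X = 1): 1: 0.24; 2: 0.0603553.
By total probability, P(X = 1) = 0.54·0.24 + 0.46·0.0603553 = 0.157363.

0.1574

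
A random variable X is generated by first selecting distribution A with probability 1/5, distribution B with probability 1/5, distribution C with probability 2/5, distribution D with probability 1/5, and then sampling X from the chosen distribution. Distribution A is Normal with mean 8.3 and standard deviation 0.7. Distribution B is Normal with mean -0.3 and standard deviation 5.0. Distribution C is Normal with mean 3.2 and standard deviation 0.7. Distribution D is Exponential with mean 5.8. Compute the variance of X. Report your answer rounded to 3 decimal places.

Per component, A: μ=8.3, E[X²]=69.38; B: μ=-0.3, E[X²]=25.09; C: μ=3.2, E[X²]=10.73; D: μ=5.8, E[X²]=67.28.
E[X] = 0.2·8.3 + 0.2·-0.3 + 0.4·3.2 + 0.2·5.8 = 4.04.
E[X²] = 0.2·69.38 + 0.2·25.09 + 0.4·10.73 + 0.2·67.28 = 36.642.
Var(X) = E[X²] − (E[X])² = 36.642 − 16.3216 = 20.3204.

20.320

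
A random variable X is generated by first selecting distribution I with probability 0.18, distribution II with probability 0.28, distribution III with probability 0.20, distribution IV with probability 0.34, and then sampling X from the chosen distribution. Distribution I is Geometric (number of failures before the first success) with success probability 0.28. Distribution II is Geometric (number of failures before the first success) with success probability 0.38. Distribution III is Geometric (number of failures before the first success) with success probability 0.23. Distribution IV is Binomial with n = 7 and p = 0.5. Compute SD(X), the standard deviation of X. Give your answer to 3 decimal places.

Per component, I: μ=2.57143, E[X²]=15.7959; II: μ=1.63158, E[X²]=6.95568; III: μ=3.34783, E[X²]=25.7637; IV: μ=3.5, E[X²]=14.
E[X] = 0.18·2.57143 + 0.28·1.63158 + 0.2·3.34783 + 0.34·3.5 = 2.77926.
E[X²] = 0.18·15.7959 + 0.28·6.95568 + 0.2·25.7637 + 0.34·14 = 14.7036.
Var(X) = E[X²] − (E[X])² = 14.7036 − 7.72431 = 6.97929.
SD(X) = √6.97929 = 2.64183.

2.642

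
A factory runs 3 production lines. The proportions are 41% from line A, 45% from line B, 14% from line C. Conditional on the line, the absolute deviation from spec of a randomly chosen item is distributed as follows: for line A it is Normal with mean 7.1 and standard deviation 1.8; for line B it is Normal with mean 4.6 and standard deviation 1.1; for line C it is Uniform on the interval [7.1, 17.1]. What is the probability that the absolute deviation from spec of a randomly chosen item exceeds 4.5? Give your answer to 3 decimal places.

Conditional on each line, P(X > 4.5): A: 0.925693; B: 0.536218; C: 1.
By total probability, P(X > 4.5) = 0.41·0.925693 + 0.45·0.536218 + 0.14·1 = 0.760832.

0.761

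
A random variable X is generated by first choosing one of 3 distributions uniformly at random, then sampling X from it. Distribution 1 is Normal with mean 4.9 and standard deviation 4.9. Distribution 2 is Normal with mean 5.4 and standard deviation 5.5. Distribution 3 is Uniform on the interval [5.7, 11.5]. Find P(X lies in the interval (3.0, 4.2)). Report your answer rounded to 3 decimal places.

Conditional on each component, P(3.0 < X < 4.2): 1: 0.0941029; 2: 0.0823573; 3: 0.
By total probability, P(3.0 < X < 4.2) = 0.333333·0.0941029 + 0.333333·0.0823573 + 0.333333·0 = 0.05882.

0.059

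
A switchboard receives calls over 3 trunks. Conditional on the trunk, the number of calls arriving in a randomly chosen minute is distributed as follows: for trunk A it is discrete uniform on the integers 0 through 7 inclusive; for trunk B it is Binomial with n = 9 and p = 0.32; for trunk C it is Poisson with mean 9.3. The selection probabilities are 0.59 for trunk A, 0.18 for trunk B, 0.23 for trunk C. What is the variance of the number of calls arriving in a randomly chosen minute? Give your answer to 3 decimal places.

11.901

Per component, A: μ=3.5, E[X²]=17.5; B: μ=2.88, E[X²]=10.2528; C: μ=9.3, E[X²]=95.79.
E[X] = 0.59·3.5 + 0.18·2.88 + 0.23·9.3 = 4.7224.
E[X²] = 0.59·17.5 + 0.18·10.2528 + 0.23·95.79 = 34.2022.
Var(X) = E[X²] − (E[X])² = 34.2022 − 22.3011 = 11.9011.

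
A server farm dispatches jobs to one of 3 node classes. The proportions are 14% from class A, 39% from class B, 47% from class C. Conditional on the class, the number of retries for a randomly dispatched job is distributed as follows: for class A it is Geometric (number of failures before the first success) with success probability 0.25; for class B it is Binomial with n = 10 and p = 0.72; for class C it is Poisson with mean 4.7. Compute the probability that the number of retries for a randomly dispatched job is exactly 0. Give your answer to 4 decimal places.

Conditional on each class, P(X = 0): A: 0.25; B: 2.96197e-06; C: 0.00909528.
By total probability, P(X = 0) = 0.14·0.25 + 0.39·2.96197e-06 + 0.47·0.00909528 = 0.0392759.

0.0393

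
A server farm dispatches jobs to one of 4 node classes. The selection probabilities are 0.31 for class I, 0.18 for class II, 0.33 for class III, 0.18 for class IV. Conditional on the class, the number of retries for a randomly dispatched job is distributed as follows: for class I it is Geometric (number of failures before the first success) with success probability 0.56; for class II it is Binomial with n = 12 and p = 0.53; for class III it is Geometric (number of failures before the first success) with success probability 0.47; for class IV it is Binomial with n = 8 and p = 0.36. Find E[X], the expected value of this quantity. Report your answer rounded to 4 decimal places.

Component means — I: 0.785714; II: 6.36; III: 1.12766; IV: 2.88.
E[X] = 0.31·0.785714 + 0.18·6.36 + 0.33·1.12766 + 0.18·2.88 = 2.2789.

2.2789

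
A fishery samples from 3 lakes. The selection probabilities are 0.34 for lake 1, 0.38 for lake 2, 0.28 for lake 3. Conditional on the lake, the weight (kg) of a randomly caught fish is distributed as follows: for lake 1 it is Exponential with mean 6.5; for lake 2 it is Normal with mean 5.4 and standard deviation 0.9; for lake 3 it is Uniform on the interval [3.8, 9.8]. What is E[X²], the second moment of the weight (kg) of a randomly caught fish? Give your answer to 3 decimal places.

For each component E[X²] = Var + (mean)², giving 1: 84.5; 2: 29.97; 3: 49.24.
Overall E[X²] = 0.34·84.5 + 0.38·29.97 + 0.28·49.24 = 53.9058.

53.906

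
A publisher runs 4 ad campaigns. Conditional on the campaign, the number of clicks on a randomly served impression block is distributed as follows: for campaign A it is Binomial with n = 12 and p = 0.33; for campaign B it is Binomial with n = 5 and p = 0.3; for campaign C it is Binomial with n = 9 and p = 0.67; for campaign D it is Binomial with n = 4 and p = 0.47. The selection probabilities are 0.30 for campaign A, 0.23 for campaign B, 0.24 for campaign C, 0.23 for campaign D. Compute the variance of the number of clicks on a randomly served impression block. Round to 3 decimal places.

4.860

Per component, A: μ=3.96, E[X²]=18.3348; B: μ=1.5, E[X²]=3.3; C: μ=6.03, E[X²]=38.3508; D: μ=1.88, E[X²]=4.5308.
E[X] = 0.3·3.96 + 0.23·1.5 + 0.24·6.03 + 0.23·1.88 = 3.4126.
E[X²] = 0.3·18.3348 + 0.23·3.3 + 0.24·38.3508 + 0.23·4.5308 = 16.5057.
Var(X) = E[X²] − (E[X])² = 16.5057 − 11.6458 = 4.85988.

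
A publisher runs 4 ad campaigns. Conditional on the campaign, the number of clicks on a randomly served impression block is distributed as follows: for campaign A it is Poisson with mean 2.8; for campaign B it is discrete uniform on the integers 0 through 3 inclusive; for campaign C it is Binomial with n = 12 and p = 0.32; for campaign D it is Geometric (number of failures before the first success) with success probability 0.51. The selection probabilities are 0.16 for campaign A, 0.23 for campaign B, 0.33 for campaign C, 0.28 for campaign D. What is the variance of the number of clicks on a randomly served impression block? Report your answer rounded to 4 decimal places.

Per component, A: μ=2.8, E[X²]=10.64; B: μ=1.5, E[X²]=3.5; C: μ=3.84, E[X²]=17.3568; D: μ=0.960784, E[X²]=2.807.
E[X] = 0.16·2.8 + 0.23·1.5 + 0.33·3.84 + 0.28·0.960784 = 2.32922.
E[X²] = 0.16·10.64 + 0.23·3.5 + 0.33·17.3568 + 0.28·2.807 = 9.0211.
Var(X) = E[X²] − (E[X])² = 9.0211 − 5.42526 = 3.59584.

3.5958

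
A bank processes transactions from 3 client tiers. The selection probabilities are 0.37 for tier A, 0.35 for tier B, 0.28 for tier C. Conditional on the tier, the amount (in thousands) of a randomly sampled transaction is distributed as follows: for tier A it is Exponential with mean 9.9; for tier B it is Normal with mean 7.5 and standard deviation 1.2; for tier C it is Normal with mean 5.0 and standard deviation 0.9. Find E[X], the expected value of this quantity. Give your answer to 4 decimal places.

7.6880

Component means — A: 9.9; B: 7.5; C: 5.
E[X] = 0.37·9.9 + 0.35·7.5 + 0.28·5 = 7.688.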